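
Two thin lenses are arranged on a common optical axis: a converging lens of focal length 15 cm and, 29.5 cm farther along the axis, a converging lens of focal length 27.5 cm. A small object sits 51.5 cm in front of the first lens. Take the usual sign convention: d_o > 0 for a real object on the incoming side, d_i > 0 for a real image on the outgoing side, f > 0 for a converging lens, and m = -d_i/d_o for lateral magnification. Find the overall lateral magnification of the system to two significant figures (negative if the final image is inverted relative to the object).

-0.59

First lens: d_i1 = 1/(1/15 - 1/51.5) = 21.164 cm.
m_1 = -(21.164)/51.5 = -0.4110.
Object distance for lens 2: d_o2 = 29.5 - 21.164 = 8.336 cm.
Second lens: d_i2 = 1/(1/27.5 - 1/(8.336)) = -11.961 cm.
m_2 = -(-11.961)/(8.336) = 1.4350.
The system's lateral magnification is m_1 m_2 = (-0.4110)(1.4350) = -0.5897.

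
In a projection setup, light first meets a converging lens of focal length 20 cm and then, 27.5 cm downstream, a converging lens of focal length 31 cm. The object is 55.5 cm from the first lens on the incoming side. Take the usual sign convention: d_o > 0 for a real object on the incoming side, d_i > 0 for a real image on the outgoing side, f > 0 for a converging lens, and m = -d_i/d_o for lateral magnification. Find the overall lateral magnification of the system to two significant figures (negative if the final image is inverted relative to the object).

Applying the thin-lens equation to the first lens, 1/20 = 1/55.5 + 1/d_i1, which gives d_i1 = 31.268 cm.
Its lateral magnification is m_1 = -d_i1/d_o1 = -(31.268)/55.5 = -0.5634.
This image would form 31.268 cm past lens 1, i.e. 3.768 cm beyond lens 2, so it is a virtual object for lens 2: d_o2 = 27.5 - 31.268 = -3.768 cm.
Applying the thin-lens equation again with f_2 = 31 cm and d_o2 = -3.768 cm gives d_i2 = 3.359 cm.
m_2 = -(3.359)/(-3.768) = 0.8916.
Overall magnification: m = m_1 m_2 = -0.5023.

-0.50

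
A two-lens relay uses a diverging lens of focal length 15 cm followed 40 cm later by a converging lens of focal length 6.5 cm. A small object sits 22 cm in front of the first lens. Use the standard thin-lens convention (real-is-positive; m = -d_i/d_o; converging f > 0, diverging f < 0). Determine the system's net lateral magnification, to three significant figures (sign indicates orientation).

-0.0621

Applying the thin-lens equation to the first lens, 1/(-15) = 1/22 + 1/d_i1, which gives d_i1 = -8.919 cm.
Its lateral magnification is m_1 = -d_i1/d_o1 = -(-8.919)/22 = 0.4054.
The intermediate image is virtual, 8.919 cm to the left of lens 1, so d_o2 = L - d_i1 = 40 - (-8.919) = 48.919 cm.
Applying the thin-lens equation again with f_2 = 6.5 cm and d_o2 = 48.919 cm gives d_i2 = 7.496 cm.
m_2 = -(7.496)/(48.919) = -0.1532.
Total m = m_1 x m_2 = (0.4054)(-0.1532) = -0.0621.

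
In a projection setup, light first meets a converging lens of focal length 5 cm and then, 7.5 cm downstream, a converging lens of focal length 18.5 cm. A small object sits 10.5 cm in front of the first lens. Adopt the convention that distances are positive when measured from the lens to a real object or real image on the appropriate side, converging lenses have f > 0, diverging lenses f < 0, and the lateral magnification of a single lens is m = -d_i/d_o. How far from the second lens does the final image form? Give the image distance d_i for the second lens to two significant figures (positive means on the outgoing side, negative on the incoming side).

Lens 1: 1/d_i1 = 1/f_1 - 1/d_o1 = 1/5 - 1/10.5 = 0.10476 cm^-1, so d_i1 = 9.545 cm.
This image would form 9.545 cm past lens 1, i.e. 2.045 cm beyond lens 2, so it is a virtual object for lens 2: d_o2 = 7.5 - 9.545 = -2.045 cm.
Lens 2: 1/d_i2 = 1/f_2 - 1/d_o2 = 1/18.5 - 1/(-2.045) = 0.54294 cm^-1, so d_i2 = 1.842 cm.

1.8 cm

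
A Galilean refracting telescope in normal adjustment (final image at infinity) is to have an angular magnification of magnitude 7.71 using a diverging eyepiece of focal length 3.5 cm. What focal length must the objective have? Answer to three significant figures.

|M| = f_obj/|f_eye|, so f_obj = |M| x |f_eye| = 7.71 x 3.5 = 26.985 cm.

27.0 cm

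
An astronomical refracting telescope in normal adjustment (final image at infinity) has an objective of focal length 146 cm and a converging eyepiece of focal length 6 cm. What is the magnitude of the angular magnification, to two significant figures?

24

|M| = f_obj/|f_eye| = 146/6 = 24.333.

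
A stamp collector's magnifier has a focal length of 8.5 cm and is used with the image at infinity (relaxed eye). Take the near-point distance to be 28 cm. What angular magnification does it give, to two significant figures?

3.3

M = D/f = 28/8.5 = 3.294.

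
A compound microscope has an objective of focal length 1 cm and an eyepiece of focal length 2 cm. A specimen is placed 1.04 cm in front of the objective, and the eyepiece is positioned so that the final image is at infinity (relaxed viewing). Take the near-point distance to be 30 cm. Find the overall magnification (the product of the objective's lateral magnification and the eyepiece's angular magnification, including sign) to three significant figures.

-375

Objective: 1/d_i = 1/f_obj - 1/d_o = 1/1 - 1/1.04 = 0.03846 cm^-1, so d_i = 26.000 cm.
m_obj = -d_i/d_o = -26.000/1.04 = -25.000.
Eyepiece angular magnification (image at infinity): M_eye = D/f_e = 30/2 = 15.000.
Overall M = m_obj x M_eye = (-25.000)(15.000) = -375.00.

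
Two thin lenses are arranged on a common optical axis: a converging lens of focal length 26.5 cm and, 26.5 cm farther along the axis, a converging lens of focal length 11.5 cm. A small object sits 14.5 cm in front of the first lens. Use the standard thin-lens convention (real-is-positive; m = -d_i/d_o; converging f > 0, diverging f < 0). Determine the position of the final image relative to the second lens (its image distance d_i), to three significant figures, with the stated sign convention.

Lens 1: 1/d_i1 = 1/f_1 - 1/d_o1 = 1/26.5 - 1/14.5 = -0.03123 cm^-1, so d_i1 = -32.021 cm.
With d_i1 < 0 the first image is virtual and lies on the object side; the object distance for lens 2 is d_o2 = 26.5 - (-32.021) = 58.521 cm.
Lens 2: 1/d_i2 = 1/f_2 - 1/d_o2 = 1/11.5 - 1/(58.521) = 0.06987 cm^-1, so d_i2 = 14.313 cm.

14.3 cm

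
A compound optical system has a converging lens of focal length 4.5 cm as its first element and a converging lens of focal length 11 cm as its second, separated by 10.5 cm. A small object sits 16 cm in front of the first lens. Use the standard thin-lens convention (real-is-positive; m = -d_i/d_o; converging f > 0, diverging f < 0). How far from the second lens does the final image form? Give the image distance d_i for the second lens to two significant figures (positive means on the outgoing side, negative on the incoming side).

Applying the thin-lens equation to the first lens, 1/4.5 = 1/16 + 1/d_i1, which gives d_i1 = 6.261 cm.
Object distance for lens 2: d_o2 = 10.5 - 6.261 = 4.239 cm.
Applying the thin-lens equation again with f_2 = 11 cm and d_o2 = 4.239 cm gives d_i2 = -6.897 cm.

-6.9 cm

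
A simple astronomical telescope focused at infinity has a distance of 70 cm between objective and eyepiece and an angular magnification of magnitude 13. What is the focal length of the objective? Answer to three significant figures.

In normal adjustment the tube length equals f_obj + f_eye and |M| = f_obj/f_eye.
So f_obj = 13 f_eye and 13 f_eye + f_eye = 70 cm, giving f_eye = 70/14 = 5.000 cm and f_obj = 65.000 cm.

65.0 cm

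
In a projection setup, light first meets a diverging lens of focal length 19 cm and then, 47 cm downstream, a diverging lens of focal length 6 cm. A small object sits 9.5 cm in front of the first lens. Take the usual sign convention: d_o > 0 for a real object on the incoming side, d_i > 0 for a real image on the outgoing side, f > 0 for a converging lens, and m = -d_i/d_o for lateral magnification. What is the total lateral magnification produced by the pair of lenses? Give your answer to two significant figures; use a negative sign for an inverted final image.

0.067

Lens 1: 1/d_i1 = 1/f_1 - 1/d_o1 = 1/(-19) - 1/9.5 = -0.15789 cm^-1, so d_i1 = -6.333 cm.
m_1 = -(-6.333)/9.5 = 0.6667.
With d_i1 < 0 the first image is virtual and lies on the object side; the object distance for lens 2 is d_o2 = 47 - (-6.333) = 53.333 cm.
Lens 2: 1/d_i2 = 1/f_2 - 1/d_o2 = 1/(-6) - 1/(53.333) = -0.18542 cm^-1, so d_i2 = -5.393 cm.
m_2 = -(-5.393)/(53.333) = 0.1011.
Total m = m_1 x m_2 = (0.6667)(0.1011) = 0.0674.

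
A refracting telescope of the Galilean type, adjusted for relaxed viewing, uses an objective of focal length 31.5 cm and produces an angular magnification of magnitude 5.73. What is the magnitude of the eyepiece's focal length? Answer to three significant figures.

5.50 cm

|M| = f_obj/|f_eye|, so |f_eye| = f_obj/|M| = 31.5/5.73 = 5.497 cm.
(The eyepiece is diverging, so its signed focal length is -5.497 cm.)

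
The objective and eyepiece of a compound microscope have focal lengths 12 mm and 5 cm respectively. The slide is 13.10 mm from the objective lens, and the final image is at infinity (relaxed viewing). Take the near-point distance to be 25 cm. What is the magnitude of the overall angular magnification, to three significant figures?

54.5

Convert to cm: f_obj = 12 mm = 1.2 cm; d_o = 13.10 mm = 1.31 cm.
Objective: 1/d_i = 1/f_obj - 1/d_o = 1/1.2 - 1/1.31 = 0.06997 cm^-1, so d_i = 14.291 cm.
m_obj = -d_i/d_o = -14.291/1.31 = -10.909.
Eyepiece angular magnification (image at infinity): M_eye = D/f_e = 25/5 = 5.000.
Overall M = m_obj x M_eye = (-10.909)(5.000) = -54.55.
|M| = 54.55.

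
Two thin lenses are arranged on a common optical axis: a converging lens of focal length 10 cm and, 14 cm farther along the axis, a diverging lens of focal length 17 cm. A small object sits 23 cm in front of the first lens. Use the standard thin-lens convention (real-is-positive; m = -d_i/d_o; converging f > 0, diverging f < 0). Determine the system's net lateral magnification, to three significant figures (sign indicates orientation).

Lens 1: 1/d_i1 = 1/f_1 - 1/d_o1 = 1/10 - 1/23 = 0.05652 cm^-1, so d_i1 = 17.692 cm.
m_1 = -(17.692)/23 = -0.7692.
This image would form 17.692 cm past lens 1, i.e. 3.692 cm beyond lens 2, so it is a virtual object for lens 2: d_o2 = 14 - 17.692 = -3.692 cm.
Lens 2: 1/d_i2 = 1/f_2 - 1/d_o2 = 1/(-17) - 1/(-3.692) = 0.21201 cm^-1, so d_i2 = 4.717 cm.
m_2 = -(4.717)/(-3.692) = 1.2775.
The system's lateral magnification is m_1 m_2 = (-0.7692)(1.2775) = -0.9827.

-0.983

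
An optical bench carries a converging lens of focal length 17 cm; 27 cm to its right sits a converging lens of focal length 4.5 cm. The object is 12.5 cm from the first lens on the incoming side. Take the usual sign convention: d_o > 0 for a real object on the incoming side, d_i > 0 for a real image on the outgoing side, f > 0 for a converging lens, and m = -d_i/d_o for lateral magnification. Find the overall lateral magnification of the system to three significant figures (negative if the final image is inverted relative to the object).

-0.244

First lens: d_i1 = 1/(1/17 - 1/12.5) = -47.222 cm.
m_1 = -(-47.222)/12.5 = 3.7778.
With d_i1 < 0 the first image is virtual and lies on the object side; the object distance for lens 2 is d_o2 = 27 - (-47.222) = 74.222 cm.
Second lens: d_i2 = 1/(1/4.5 - 1/(74.222)) = 4.790 cm.
m_2 = -(4.790)/(74.222) = -0.0645.
Total m = m_1 x m_2 = (3.7778)(-0.0645) = -0.2438.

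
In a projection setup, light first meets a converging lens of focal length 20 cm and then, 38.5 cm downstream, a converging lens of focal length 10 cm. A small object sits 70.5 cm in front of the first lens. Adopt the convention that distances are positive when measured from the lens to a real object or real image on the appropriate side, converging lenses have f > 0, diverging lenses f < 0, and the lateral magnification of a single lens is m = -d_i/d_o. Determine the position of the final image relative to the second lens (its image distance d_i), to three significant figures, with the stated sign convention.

First lens: d_i1 = 1/(1/20 - 1/70.5) = 27.921 cm.
Object distance for lens 2: d_o2 = 38.5 - 27.921 = 10.579 cm.
Second lens: d_i2 = 1/(1/10 - 1/(10.579)) = 182.650 cm.

183 cm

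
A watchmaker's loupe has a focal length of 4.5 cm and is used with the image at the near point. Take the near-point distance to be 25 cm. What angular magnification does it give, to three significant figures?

M = 1 + D/f = 1 + 25/4.5 = 6.556.

6.56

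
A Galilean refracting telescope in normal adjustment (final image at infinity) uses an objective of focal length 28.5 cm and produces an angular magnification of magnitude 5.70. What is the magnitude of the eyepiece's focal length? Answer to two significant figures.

|M| = f_obj/|f_eye|, so |f_eye| = f_obj/|M| = 28.5/5.7 = 5.000 cm.
(The eyepiece is diverging, so its signed focal length is -5.000 cm.)

5.0 cm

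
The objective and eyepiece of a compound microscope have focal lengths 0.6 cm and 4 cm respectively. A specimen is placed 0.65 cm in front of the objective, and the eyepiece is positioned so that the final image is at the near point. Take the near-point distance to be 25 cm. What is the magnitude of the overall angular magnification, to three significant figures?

87.0

Objective: 1/d_i = 1/f_obj - 1/d_o = 1/0.6 - 1/0.65 = 0.12821 cm^-1, so d_i = 7.800 cm.
m_obj = -d_i/d_o = -7.800/0.65 = -12.000.
Eyepiece angular magnification (image at near point): M_eye = 1 + D/f_e = 1 + 25/4 = 7.250.
Overall M = m_obj x M_eye = (-12.000)(7.250) = -87.00.
|M| = 87.00.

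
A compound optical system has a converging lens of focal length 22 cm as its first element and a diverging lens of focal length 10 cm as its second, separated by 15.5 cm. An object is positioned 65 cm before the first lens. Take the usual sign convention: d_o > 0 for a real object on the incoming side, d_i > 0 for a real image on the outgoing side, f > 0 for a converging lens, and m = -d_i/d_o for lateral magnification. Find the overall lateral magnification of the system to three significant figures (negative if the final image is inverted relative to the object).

First lens: d_i1 = 1/(1/22 - 1/65) = 33.256 cm.
m_1 = -(33.256)/65 = -0.5116.
Since 33.256 cm > 15.5 cm, the first image lies past the second lens and serves as a virtual object: d_o2 = L - d_i1 = -17.756 cm.
Second lens: d_i2 = 1/(1/(-10) - 1/(-17.756)) = -22.894 cm.
m_2 = -(-22.894)/(-17.756) = -1.2894.
Total m = m_1 x m_2 = (-0.5116)(-1.2894) = 0.6597.

0.660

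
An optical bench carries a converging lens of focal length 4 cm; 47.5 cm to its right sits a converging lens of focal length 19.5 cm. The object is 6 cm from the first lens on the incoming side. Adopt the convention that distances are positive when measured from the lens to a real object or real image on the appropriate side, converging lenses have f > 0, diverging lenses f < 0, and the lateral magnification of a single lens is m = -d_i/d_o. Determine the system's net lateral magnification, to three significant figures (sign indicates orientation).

2.44

Lens 1: 1/d_i1 = 1/f_1 - 1/d_o1 = 1/4 - 1/6 = 0.08333 cm^-1, so d_i1 = 12.000 cm.
m_1 = -(12.000)/6 = -2.0000.
Object distance for lens 2: d_o2 = 47.5 - 12.000 = 35.500 cm.
Lens 2: 1/d_i2 = 1/f_2 - 1/d_o2 = 1/19.5 - 1/(35.500) = 0.02311 cm^-1, so d_i2 = 43.266 cm.
m_2 = -(43.266)/(35.500) = -1.2188.
Total m = m_1 x m_2 = (-2.0000)(-1.2188) = 2.4375.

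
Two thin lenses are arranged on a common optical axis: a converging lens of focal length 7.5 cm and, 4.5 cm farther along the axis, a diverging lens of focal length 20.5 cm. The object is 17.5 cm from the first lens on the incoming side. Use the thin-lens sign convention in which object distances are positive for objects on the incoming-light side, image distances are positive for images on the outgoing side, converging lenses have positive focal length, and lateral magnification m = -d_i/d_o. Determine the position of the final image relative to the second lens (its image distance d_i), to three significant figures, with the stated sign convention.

First lens: d_i1 = 1/(1/7.5 - 1/17.5) = 13.125 cm.
Since 13.125 cm > 4.5 cm, the first image lies past the second lens and serves as a virtual object: d_o2 = L - d_i1 = -8.625 cm.
Second lens: d_i2 = 1/(1/(-20.5) - 1/(-8.625)) = 14.889 cm.

14.9 cm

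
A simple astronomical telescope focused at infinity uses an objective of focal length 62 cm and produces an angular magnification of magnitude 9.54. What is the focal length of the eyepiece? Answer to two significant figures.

|M| = f_obj/f_eye, so f_eye = f_obj/|M| = 62/9.54 = 6.499 cm.

6.5 cm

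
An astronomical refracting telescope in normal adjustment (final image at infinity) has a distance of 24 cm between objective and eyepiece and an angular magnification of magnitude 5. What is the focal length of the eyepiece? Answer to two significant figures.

4.0 cm

In normal adjustment the tube length equals f_obj + f_eye and |M| = f_obj/f_eye.
So f_obj = 5 f_eye and 5 f_eye + f_eye = 24 cm, giving f_eye = 24/6 = 4.000 cm and f_obj = 20.000 cm.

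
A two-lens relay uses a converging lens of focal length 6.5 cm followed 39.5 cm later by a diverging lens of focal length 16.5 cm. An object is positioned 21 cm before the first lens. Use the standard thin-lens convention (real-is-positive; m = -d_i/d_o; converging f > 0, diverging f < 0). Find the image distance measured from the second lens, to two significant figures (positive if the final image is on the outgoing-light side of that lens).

First lens: d_i1 = 1/(1/6.5 - 1/21) = 9.414 cm.
The intermediate image is 9.414 cm to the right of lens 1, so d_o2 = L - d_i1 = 39.5 - 9.414 = 30.086 cm.
Second lens: d_i2 = 1/(1/(-16.5) - 1/(30.086)) = -10.656 cm.

-11 cm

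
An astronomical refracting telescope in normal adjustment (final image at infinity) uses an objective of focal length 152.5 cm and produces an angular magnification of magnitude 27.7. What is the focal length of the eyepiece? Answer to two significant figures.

|M| = f_obj/f_eye, so f_eye = f_obj/|M| = 152.5/27.7 = 5.505 cm.

5.5 cm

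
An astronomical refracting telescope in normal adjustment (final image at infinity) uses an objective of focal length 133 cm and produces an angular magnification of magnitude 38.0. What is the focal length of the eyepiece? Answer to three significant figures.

|M| = f_obj/f_eye, so f_eye = f_obj/|M| = 133/38.0 = 3.500 cm.

3.50 cm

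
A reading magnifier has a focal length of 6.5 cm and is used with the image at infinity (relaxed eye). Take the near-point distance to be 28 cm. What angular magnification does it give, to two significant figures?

4.3

M = D/f = 28/6.5 = 4.308.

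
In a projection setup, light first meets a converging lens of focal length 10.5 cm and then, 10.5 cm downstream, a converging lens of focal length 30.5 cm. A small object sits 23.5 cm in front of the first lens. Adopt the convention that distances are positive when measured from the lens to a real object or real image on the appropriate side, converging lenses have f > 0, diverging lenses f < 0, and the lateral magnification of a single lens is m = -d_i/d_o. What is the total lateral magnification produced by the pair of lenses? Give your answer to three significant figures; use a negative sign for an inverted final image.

Applying the thin-lens equation to the first lens, 1/10.5 = 1/23.5 + 1/d_i1, which gives d_i1 = 18.981 cm.
Its lateral magnification is m_1 = -d_i1/d_o1 = -(18.981)/23.5 = -0.8077.
This image would form 18.981 cm past lens 1, i.e. 8.481 cm beyond lens 2, so it is a virtual object for lens 2: d_o2 = 10.5 - 18.981 = -8.481 cm.
Applying the thin-lens equation again with f_2 = 30.5 cm and d_o2 = -8.481 cm gives d_i2 = 6.636 cm.
m_2 = -(6.636)/(-8.481) = 0.7824.
Overall magnification: m = m_1 m_2 = -0.6320.

-0.632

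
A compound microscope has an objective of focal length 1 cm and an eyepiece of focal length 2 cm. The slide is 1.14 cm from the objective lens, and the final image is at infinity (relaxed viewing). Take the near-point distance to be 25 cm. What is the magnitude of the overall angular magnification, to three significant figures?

89.3

Objective: 1/d_i = 1/f_obj - 1/d_o = 1/1 - 1/1.14 = 0.12281 cm^-1, so d_i = 8.143 cm.
m_obj = -d_i/d_o = -8.143/1.14 = -7.143.
Eyepiece angular magnification (image at infinity): M_eye = D/f_e = 25/2 = 12.500.
Overall M = m_obj x M_eye = (-7.143)(12.500) = -89.29.
|M| = 89.29.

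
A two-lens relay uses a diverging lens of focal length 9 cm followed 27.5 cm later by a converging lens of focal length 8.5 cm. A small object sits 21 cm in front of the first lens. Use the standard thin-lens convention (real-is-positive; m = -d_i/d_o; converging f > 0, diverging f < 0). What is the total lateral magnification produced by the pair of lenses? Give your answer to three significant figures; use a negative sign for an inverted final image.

-0.101

Lens 1: 1/d_i1 = 1/f_1 - 1/d_o1 = 1/(-9) - 1/21 = -0.15873 cm^-1, so d_i1 = -6.300 cm.
m_1 = -(-6.300)/21 = 0.3000.
With d_i1 < 0 the first image is virtual and lies on the object side; the object distance for lens 2 is d_o2 = 27.5 - (-6.300) = 33.800 cm.
Lens 2: 1/d_i2 = 1/f_2 - 1/d_o2 = 1/8.5 - 1/(33.800) = 0.08806 cm^-1, so d_i2 = 11.356 cm.
m_2 = -(11.356)/(33.800) = -0.3360.
The system's lateral magnification is m_1 m_2 = (0.3000)(-0.3360) = -0.1008.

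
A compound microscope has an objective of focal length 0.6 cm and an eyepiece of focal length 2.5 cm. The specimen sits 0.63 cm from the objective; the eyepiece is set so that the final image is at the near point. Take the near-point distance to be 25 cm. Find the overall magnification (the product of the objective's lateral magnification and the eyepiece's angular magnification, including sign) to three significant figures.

Objective: 1/d_i = 1/f_obj - 1/d_o = 1/0.6 - 1/0.63 = 0.07937 cm^-1, so d_i = 12.600 cm.
m_obj = -d_i/d_o = -12.600/0.63 = -20.000.
Eyepiece angular magnification (image at near point): M_eye = 1 + D/f_e = 1 + 25/2.5 = 11.000.
Overall M = m_obj x M_eye = (-20.000)(11.000) = -220.00.

-220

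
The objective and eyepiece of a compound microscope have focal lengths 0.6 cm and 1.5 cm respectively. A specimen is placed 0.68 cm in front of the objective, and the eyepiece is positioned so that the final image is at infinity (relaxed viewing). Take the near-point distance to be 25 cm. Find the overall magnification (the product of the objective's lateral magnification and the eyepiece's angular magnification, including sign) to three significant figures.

Objective: 1/d_i = 1/f_obj - 1/d_o = 1/0.6 - 1/0.68 = 0.19608 cm^-1, so d_i = 5.100 cm.
m_obj = -d_i/d_o = -5.100/0.68 = -7.500.
Eyepiece angular magnification (image at infinity): M_eye = D/f_e = 25/1.5 = 16.667.
Overall M = m_obj x M_eye = (-7.500)(16.667) = -125.00.

-125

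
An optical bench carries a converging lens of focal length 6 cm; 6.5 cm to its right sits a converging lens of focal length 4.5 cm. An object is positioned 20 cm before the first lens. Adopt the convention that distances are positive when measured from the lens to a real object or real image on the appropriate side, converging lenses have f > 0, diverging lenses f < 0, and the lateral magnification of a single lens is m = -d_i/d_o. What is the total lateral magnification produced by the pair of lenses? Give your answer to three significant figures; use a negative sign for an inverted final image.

-0.293

Applying the thin-lens equation to the first lens, 1/6 = 1/20 + 1/d_i1, which gives d_i1 = 8.571 cm.
Its lateral magnification is m_1 = -d_i1/d_o1 = -(8.571)/20 = -0.4286.
Since 8.571 cm > 6.5 cm, the first image lies past the second lens and serves as a virtual object: d_o2 = L - d_i1 = -2.071 cm.
Applying the thin-lens equation again with f_2 = 4.5 cm and d_o2 = -2.071 cm gives d_i2 = 1.418 cm.
m_2 = -(1.418)/(-2.071) = 0.6848.
Overall magnification: m = m_1 m_2 = -0.2935.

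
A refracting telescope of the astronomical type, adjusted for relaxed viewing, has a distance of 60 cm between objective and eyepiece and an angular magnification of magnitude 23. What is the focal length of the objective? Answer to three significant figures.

57.5 cm

In normal adjustment the tube length equals f_obj + f_eye and |M| = f_obj/f_eye.
So f_obj = 23 f_eye and 23 f_eye + f_eye = 60 cm, giving f_eye = 60/24 = 2.500 cm and f_obj = 57.500 cm.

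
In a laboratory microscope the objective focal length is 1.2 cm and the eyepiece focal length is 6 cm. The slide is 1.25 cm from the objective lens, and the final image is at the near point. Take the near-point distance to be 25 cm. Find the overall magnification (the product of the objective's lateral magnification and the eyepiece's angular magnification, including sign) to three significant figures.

-124

Objective: 1/d_i = 1/f_obj - 1/d_o = 1/1.2 - 1/1.25 = 0.03333 cm^-1, so d_i = 30.000 cm.
m_obj = -d_i/d_o = -30.000/1.25 = -24.000.
Eyepiece angular magnification (image at near point): M_eye = 1 + D/f_e = 1 + 25/6 = 5.167.
Overall M = m_obj x M_eye = (-24.000)(5.167) = -124.00.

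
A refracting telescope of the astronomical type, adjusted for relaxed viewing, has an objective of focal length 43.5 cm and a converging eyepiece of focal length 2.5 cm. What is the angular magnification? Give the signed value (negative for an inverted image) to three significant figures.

M = -f_obj/f_eye = -43.5/(2.5) = -17.400.

-17.4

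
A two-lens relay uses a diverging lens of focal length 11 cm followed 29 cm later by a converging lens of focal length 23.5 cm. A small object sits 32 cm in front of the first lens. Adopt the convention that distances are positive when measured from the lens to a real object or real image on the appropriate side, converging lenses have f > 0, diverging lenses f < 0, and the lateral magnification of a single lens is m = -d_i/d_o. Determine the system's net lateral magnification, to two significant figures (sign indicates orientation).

-0.44

Applying the thin-lens equation to the first lens, 1/(-11) = 1/32 + 1/d_i1, which gives d_i1 = -8.186 cm.
Its lateral magnification is m_1 = -d_i1/d_o1 = -(-8.186)/32 = 0.2558.
With d_i1 < 0 the first image is virtual and lies on the object side; the object distance for lens 2 is d_o2 = 29 - (-8.186) = 37.186 cm.
Applying the thin-lens equation again with f_2 = 23.5 cm and d_o2 = 37.186 cm gives d_i2 = 63.851 cm.
m_2 = -(63.851)/(37.186) = -1.7171.
The system's lateral magnification is m_1 m_2 = (0.2558)(-1.7171) = -0.4393.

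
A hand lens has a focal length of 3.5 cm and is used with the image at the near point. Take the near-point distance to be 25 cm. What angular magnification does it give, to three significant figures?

8.14

M = 1 + D/f = 1 + 25/3.5 = 8.143.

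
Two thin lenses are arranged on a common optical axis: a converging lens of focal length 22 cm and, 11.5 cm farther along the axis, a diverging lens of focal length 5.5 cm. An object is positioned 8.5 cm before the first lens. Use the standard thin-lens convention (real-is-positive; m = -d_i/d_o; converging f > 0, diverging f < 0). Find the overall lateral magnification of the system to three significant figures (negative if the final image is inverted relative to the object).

0.291

Applying the thin-lens equation to the first lens, 1/22 = 1/8.5 + 1/d_i1, which gives d_i1 = -13.852 cm.
Its lateral magnification is m_1 = -d_i1/d_o1 = -(-13.852)/8.5 = 1.6296.
The intermediate image is virtual, 13.852 cm to the left of lens 1, so d_o2 = L - d_i1 = 11.5 - (-13.852) = 25.352 cm.
Applying the thin-lens equation again with f_2 = -5.5 cm and d_o2 = 25.352 cm gives d_i2 = -4.520 cm.
m_2 = -(-4.520)/(25.352) = 0.1783.
Overall magnification: m = m_1 m_2 = 0.2905.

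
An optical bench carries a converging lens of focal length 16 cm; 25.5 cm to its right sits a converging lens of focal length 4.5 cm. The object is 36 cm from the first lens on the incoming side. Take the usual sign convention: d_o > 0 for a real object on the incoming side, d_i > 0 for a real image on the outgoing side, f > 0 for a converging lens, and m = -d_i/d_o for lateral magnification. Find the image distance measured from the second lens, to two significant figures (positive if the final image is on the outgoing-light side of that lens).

1.9 cm

Lens 1: 1/d_i1 = 1/f_1 - 1/d_o1 = 1/16 - 1/36 = 0.03472 cm^-1, so d_i1 = 28.800 cm.
Since 28.800 cm > 25.5 cm, the first image lies past the second lens and serves as a virtual object: d_o2 = L - d_i1 = -3.300 cm.
Lens 2: 1/d_i2 = 1/f_2 - 1/d_o2 = 1/4.5 - 1/(-3.300) = 0.52525 cm^-1, so d_i2 = 1.904 cm.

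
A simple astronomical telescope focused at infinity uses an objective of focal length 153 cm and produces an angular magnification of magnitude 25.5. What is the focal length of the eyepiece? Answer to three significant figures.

|M| = f_obj/f_eye, so f_eye = f_obj/|M| = 153/25.5 = 6.000 cm.

6.00 cm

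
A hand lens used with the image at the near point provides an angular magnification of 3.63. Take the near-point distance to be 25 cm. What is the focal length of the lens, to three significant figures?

For the image at the near point, M = 1 + D/f.
f = D/(M - 1) = 25/(3.63 - 1) = 9.506 cm.

9.51 cm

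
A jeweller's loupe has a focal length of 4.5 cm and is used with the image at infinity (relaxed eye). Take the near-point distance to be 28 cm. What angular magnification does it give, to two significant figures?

6.2

M = D/f = 28/4.5 = 6.222.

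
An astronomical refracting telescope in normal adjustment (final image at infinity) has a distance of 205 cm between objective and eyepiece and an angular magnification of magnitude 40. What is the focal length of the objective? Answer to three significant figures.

In normal adjustment the tube length equals f_obj + f_eye and |M| = f_obj/f_eye.
So f_obj = 40 f_eye and 40 f_eye + f_eye = 205 cm, giving f_eye = 205/41 = 5.000 cm and f_obj = 200.000 cm.

200 cm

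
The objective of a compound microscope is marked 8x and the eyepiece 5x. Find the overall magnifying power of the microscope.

The overall magnification of a compound microscope is the product of the objective and eyepiece magnifications:
M = M_obj x M_eye = 8 x 5 = 40.

40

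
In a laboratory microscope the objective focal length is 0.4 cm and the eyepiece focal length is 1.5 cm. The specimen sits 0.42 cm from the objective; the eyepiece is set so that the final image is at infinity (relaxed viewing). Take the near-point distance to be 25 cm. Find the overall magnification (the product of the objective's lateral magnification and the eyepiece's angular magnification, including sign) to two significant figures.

-330

Objective: 1/d_i = 1/f_obj - 1/d_o = 1/0.4 - 1/0.42 = 0.11905 cm^-1, so d_i = 8.400 cm.
m_obj = -d_i/d_o = -8.400/0.42 = -20.000.
Eyepiece angular magnification (image at infinity): M_eye = D/f_e = 25/1.5 = 16.667.
Overall M = m_obj x M_eye = (-20.000)(16.667) = -333.33.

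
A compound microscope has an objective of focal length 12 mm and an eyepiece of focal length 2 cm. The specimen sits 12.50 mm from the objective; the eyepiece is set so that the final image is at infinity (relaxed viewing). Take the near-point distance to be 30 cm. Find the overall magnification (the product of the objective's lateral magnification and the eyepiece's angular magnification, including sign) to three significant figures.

-360

Convert to cm: f_obj = 12 mm = 1.2 cm; d_o = 12.50 mm = 1.25 cm.
Objective: 1/d_i = 1/f_obj - 1/d_o = 1/1.2 - 1/1.25 = 0.03333 cm^-1, so d_i = 30.000 cm.
m_obj = -d_i/d_o = -30.000/1.25 = -24.000.
Eyepiece angular magnification (image at infinity): M_eye = D/f_e = 30/2 = 15.000.
Overall M = m_obj x M_eye = (-24.000)(15.000) = -360.00.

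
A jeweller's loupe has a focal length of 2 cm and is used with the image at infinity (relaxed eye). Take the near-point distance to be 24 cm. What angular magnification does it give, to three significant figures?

12.0

M = D/f = 24/2 = 12.000.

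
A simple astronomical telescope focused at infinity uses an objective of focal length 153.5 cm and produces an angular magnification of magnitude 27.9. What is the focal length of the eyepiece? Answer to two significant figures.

5.5 cm

|M| = f_obj/f_eye, so f_eye = f_obj/|M| = 153.5/27.9 = 5.502 cm.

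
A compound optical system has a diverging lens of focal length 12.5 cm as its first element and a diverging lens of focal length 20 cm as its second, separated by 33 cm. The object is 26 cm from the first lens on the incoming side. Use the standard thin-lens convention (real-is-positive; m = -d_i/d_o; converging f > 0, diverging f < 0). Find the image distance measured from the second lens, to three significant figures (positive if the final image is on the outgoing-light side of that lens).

Lens 1: 1/d_i1 = 1/f_1 - 1/d_o1 = 1/(-12.5) - 1/26 = -0.11846 cm^-1, so d_i1 = -8.442 cm.
With d_i1 < 0 the first image is virtual and lies on the object side; the object distance for lens 2 is d_o2 = 33 - (-8.442) = 41.442 cm.
Lens 2: 1/d_i2 = 1/f_2 - 1/d_o2 = 1/(-20) - 1/(41.442) = -0.07413 cm^-1, so d_i2 = -13.490 cm.

-13.5 cm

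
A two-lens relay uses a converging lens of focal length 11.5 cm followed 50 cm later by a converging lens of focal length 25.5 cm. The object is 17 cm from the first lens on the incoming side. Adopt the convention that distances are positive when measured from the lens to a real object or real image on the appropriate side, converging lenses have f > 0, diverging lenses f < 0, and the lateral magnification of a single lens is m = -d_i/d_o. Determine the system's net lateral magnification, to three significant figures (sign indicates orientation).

-4.83

First lens: d_i1 = 1/(1/11.5 - 1/17) = 35.545 cm.
m_1 = -(35.545)/17 = -2.0909.
Object distance for lens 2: d_o2 = 50 - 35.545 = 14.455 cm.
Second lens: d_i2 = 1/(1/25.5 - 1/(14.455)) = -33.370 cm.
m_2 = -(-33.370)/(14.455) = 2.3086.
The system's lateral magnification is m_1 m_2 = (-2.0909)(2.3086) = -4.8272.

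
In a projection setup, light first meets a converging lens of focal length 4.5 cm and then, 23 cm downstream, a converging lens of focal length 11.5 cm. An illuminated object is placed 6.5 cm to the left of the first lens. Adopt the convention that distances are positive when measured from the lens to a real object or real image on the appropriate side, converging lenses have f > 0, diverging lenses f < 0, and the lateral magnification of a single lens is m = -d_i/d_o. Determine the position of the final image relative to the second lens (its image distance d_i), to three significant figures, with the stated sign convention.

Lens 1: 1/d_i1 = 1/f_1 - 1/d_o1 = 1/4.5 - 1/6.5 = 0.06838 cm^-1, so d_i1 = 14.625 cm.
The intermediate image is 14.625 cm to the right of lens 1, so d_o2 = L - d_i1 = 23 - 14.625 = 8.375 cm.
Lens 2: 1/d_i2 = 1/f_2 - 1/d_o2 = 1/11.5 - 1/(8.375) = -0.03245 cm^-1, so d_i2 = -30.820 cm.

-30.8 cm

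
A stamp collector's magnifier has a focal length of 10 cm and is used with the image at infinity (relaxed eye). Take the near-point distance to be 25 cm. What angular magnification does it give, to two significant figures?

2.5

M = D/f = 25/10 = 2.500.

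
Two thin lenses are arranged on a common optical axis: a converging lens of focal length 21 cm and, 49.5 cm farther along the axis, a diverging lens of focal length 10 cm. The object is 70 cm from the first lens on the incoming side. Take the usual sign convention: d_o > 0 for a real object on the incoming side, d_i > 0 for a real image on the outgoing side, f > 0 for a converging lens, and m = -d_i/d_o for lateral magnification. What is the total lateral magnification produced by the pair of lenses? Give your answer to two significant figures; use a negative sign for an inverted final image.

-0.15

Lens 1: 1/d_i1 = 1/f_1 - 1/d_o1 = 1/21 - 1/70 = 0.03333 cm^-1, so d_i1 = 30.000 cm.
m_1 = -(30.000)/70 = -0.4286.
Object distance for lens 2: d_o2 = 49.5 - 30.000 = 19.500 cm.
Lens 2: 1/d_i2 = 1/f_2 - 1/d_o2 = 1/(-10) - 1/(19.500) = -0.15128 cm^-1, so d_i2 = -6.610 cm.
m_2 = -(-6.610)/(19.500) = 0.3390.
Total m = m_1 x m_2 = (-0.4286)(0.3390) = -0.1453.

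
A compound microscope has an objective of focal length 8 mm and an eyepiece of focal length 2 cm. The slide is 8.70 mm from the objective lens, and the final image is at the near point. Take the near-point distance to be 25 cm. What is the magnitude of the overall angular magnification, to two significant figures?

150

Convert to cm: f_obj = 8 mm = 0.8 cm; d_o = 8.70 mm = 0.87 cm.
Objective: 1/d_i = 1/f_obj - 1/d_o = 1/0.8 - 1/0.87 = 0.10057 cm^-1, so d_i = 9.943 cm.
m_obj = -d_i/d_o = -9.943/0.87 = -11.429.
Eyepiece angular magnification (image at near point): M_eye = 1 + D/f_e = 1 + 25/2 = 13.500.
Overall M = m_obj x M_eye = (-11.429)(13.500) = -154.29.
|M| = 154.29.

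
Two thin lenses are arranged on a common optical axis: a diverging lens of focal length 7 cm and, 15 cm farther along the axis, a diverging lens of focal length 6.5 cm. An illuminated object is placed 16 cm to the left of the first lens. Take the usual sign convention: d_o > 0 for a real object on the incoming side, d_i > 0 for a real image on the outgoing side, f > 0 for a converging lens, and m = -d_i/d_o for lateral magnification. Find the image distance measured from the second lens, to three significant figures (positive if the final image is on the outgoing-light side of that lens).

-4.90 cm

Applying the thin-lens equation to the first lens, 1/(-7) = 1/16 + 1/d_i1, which gives d_i1 = -4.870 cm.
The intermediate image is virtual, 4.870 cm to the left of lens 1, so d_o2 = L - d_i1 = 15 - (-4.870) = 19.870 cm.
Applying the thin-lens equation again with f_2 = -6.5 cm and d_o2 = 19.870 cm gives d_i2 = -4.898 cm.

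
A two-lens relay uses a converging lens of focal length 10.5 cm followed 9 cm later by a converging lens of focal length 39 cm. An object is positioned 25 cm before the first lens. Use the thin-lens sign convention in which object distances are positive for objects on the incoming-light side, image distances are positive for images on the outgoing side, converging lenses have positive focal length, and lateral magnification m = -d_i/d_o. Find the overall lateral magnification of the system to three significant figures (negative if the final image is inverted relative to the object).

-0.587

Applying the thin-lens equation to the first lens, 1/10.5 = 1/25 + 1/d_i1, which gives d_i1 = 18.103 cm.
Its lateral magnification is m_1 = -d_i1/d_o1 = -(18.103)/25 = -0.7241.
This image would form 18.103 cm past lens 1, i.e. 9.103 cm beyond lens 2, so it is a virtual object for lens 2: d_o2 = 9 - 18.103 = -9.103 cm.
Applying the thin-lens equation again with f_2 = 39 cm and d_o2 = -9.103 cm gives d_i2 = 7.381 cm.
m_2 = -(7.381)/(-9.103) = 0.8108.
The system's lateral magnification is m_1 m_2 = (-0.7241)(0.8108) = -0.5871.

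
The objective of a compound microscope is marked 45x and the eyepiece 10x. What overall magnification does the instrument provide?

The overall magnification of a compound microscope is the product of the objective and eyepiece magnifications:
M = M_obj x M_eye = 45 x 10 = 450.

450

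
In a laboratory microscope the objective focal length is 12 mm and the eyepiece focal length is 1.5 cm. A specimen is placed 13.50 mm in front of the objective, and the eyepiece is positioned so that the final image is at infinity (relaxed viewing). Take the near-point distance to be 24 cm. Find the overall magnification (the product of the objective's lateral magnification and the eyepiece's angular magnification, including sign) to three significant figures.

Convert to cm: f_obj = 12 mm = 1.2 cm; d_o = 13.50 mm = 1.35 cm.
Objective: 1/d_i = 1/f_obj - 1/d_o = 1/1.2 - 1/1.35 = 0.09259 cm^-1, so d_i = 10.800 cm.
m_obj = -d_i/d_o = -10.800/1.35 = -8.000.
Eyepiece angular magnification (image at infinity): M_eye = D/f_e = 24/1.5 = 16.000.
Overall M = m_obj x M_eye = (-8.000)(16.000) = -128.00.

-128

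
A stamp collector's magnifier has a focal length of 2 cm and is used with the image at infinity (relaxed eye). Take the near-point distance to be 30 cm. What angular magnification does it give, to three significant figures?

M = D/f = 30/2 = 15.000.

15.0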